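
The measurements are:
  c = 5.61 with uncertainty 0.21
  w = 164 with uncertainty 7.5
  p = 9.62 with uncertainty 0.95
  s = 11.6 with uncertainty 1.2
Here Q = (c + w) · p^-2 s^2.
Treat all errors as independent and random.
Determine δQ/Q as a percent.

Let u = c + w = 170. δu = √(δc² + δw²) = √(0.0441 + 56.2) = 7.50, so δu/u = 0.0442.
Q is then a monomial in u, p, s:
δQ/Q = √((δu/u)² + (-2·δp/p)² + (2·δs/s)²) = √(0.00196 + 0.0390 + 0.0428) = 0.289

28.9%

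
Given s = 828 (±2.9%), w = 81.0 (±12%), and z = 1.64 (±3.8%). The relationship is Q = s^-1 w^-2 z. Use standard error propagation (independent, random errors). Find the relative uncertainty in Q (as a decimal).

Relative error in a monomial: (δQ/Q)² = Σ (nᵢ · δxᵢ/xᵢ)².
  (-1·δs/s)² = (-1×0.0290)² = 0.000841;  (-2·δw/w)² = (-2×0.120)² = 0.0576;  (1·δz/z)² = (1×0.0380)² = 0.00144
δQ/Q = √(0.0599) = 0.245

0.245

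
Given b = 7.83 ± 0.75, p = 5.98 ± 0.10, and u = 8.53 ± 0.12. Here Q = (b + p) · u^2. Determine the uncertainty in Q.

Let w = b + p = 13.8. δw = √(δb² + δp²) = √(0.562 + 0.0100) = 0.757, so δw/w = 0.0548.
Q is then a monomial in w, u:
δQ/Q = √((δw/w)² + (2·δu/u)²) = √(0.00300 + 0.000792) = 0.0616
Q = 1000, so δQ = 0.0616 × 1000 = 61.9.

61.9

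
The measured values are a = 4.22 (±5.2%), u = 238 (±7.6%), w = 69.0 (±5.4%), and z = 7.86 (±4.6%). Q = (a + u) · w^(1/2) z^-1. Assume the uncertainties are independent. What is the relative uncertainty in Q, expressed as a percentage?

9.18%

Let h = a + u = 242. δh = √(δa² + δu²) = √(0.0482 + 327) = 18.1, so δh/h = 0.0747.
Q is then a monomial in h, w, z:
δQ/Q = √((δh/h)² + (½·δw/w)² + (-1·δz/z)²) = √(0.00558 + 0.000729 + 0.00212) = 0.0918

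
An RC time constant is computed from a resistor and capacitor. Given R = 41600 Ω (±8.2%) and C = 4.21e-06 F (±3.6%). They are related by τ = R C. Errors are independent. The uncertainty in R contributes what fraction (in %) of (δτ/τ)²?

(δτ/τ)² = (1·δR/R)² + (1·δC/C)²
  R term: (1×0.0820)² = 0.00672
  C term: (1×0.0360)² = 0.00130
Total = 0.00802. Share from R = 0.00672/0.00802 = 0.838.

83.8%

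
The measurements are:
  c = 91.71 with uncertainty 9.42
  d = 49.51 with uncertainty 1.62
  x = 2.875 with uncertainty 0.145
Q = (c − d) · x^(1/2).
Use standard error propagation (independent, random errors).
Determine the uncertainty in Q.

16.3

Let u = c − d = 42.20. δu = √(δc² + δd²) = √(88.7 + 2.62) = 9.56, so δu/u = 0.226.
Q is then a monomial in u, x:
δQ/Q = √((δu/u)² + (½·δx/x)²) = √(0.0513 + 0.000636) = 0.228
Q = 71.55, so δQ = 0.228 × 71.55 = 16.3.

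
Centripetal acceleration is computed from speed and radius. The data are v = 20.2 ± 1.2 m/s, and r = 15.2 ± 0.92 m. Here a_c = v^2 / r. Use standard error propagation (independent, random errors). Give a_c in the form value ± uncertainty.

26.8 ± 3.58 m/s^2

Products/powers → add relative errors in quadrature, weighted by exponent:
  (2·δv/v)² = (2×0.0594)² = 0.0141;  (-1·δr/r)² = (-1×0.0605)² = 0.00366
δa_c/a_c = √(0.0178) = 0.133
a_c = 26.8 m/s^2, so δa_c = 0.133 × 26.8 = 3.58 m/s^2.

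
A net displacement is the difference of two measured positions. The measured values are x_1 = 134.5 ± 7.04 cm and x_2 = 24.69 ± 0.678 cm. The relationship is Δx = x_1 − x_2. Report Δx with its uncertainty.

109.8 ± 7.07 cm

Absolute uncertainties add in quadrature for a linear combination:
  (δx_1)² = 49.6;  (δx_2)² = 0.460
δΔx = √(50.0) = 7.07 cm
Δx = 109.8 cm.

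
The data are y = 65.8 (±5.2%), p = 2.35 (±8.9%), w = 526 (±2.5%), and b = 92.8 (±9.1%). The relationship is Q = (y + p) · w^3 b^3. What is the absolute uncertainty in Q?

2.28e+15

Let u = y + p = 68.1. δu = √(δy² + δp²) = √(11.7 + 0.0437) = 3.43, so δu/u = 0.0503.
Q is then a monomial in u, w, b:
δQ/Q = √((δu/u)² + (3·δw/w)² + (3·δb/b)²) = √(0.00253 + 0.00563 + 0.0745) = 0.288
Q = 7.93e+15, so δQ = 0.288 × 7.93e+15 = 2.28e+15.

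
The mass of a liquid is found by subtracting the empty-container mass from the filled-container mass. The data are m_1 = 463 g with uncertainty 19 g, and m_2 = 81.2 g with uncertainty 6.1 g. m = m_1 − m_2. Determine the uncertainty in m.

For a sum/difference, combine absolute errors in quadrature:
  (δm_1)² = 361;  (δm_2)² = 37.2
δm = √(398) = 20.0 g

20.0 g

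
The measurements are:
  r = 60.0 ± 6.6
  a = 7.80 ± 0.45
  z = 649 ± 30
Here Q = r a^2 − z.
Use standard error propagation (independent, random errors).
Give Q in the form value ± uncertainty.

3000 ± 583

Let p = r·a^2 = 3650. δp/p = √((1·δr/r)² + (2·δa/a)²) = √(0.0121 + 0.0133) = 0.159, so δp = 582.
Q = p − z: δQ = √(δp² + δz²) = √(3.39e+05 + 900) = 583
Q = 3000.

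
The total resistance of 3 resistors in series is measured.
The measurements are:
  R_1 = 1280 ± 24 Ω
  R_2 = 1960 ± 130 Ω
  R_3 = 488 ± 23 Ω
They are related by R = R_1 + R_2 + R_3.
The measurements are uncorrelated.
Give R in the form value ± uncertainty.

R is a linear combination, so absolute uncertainties add in quadrature:
  (δR_1)² = 576;  (δR_2)² = 16900;  (δR_3)² = 529
δR = √(18000) = 134 Ω
R = 3730 Ω.

3730 ± 134 Ω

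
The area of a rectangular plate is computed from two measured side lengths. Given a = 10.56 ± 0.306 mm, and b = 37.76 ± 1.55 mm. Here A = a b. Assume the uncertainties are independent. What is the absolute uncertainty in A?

Products/powers → add relative errors in quadrature, weighted by exponent:
  (1·δa/a)² = (1×0.0290)² = 0.000840;  (1·δb/b)² = (1×0.0410)² = 0.00168
δA/A = √(0.00252) = 0.0502
A = 398.7 mm^2, so δA = 0.0502 × 398.7 = 20.0 mm^2.

20.0 mm^2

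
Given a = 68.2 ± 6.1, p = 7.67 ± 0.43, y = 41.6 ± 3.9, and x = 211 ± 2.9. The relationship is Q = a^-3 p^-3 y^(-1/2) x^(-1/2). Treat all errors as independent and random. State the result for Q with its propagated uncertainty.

Q is a product of powers, so relative uncertainties combine in quadrature:
  (-3·δa/a)² = (-3×0.0894)² = 0.0720;  (-3·δp/p)² = (-3×0.0561)² = 0.0283;  (−½·δy/y)² = (-0.5×0.0938)² = 0.00220;  (−½·δx/x)² = (-0.5×0.0137)² = 4.72e-05
δQ/Q = √(0.103) = 0.320
Q = 7.46e-11, so δQ = 0.320 × 7.46e-11 = 2.39e-11.

(7.46 ± 2.39) × 10^-11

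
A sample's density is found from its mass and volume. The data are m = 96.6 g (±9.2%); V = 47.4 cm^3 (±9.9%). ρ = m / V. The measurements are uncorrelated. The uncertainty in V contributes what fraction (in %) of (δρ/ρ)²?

53.7%

(δρ/ρ)² = (1·δm/m)² + (-1·δV/V)²
  m term: (1×0.0920)² = 0.00846
  V term: (-1×0.0990)² = 0.00980
Total = 0.0183. Share from V = 0.00980/0.0183 = 0.537.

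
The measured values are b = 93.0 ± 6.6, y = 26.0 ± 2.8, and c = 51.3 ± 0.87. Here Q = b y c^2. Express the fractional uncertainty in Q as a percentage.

Since Q is a product/quotient, work with relative uncertainties:
  (1·δb/b)² = (1×0.0710)² = 0.00504;  (1·δy/y)² = (1×0.108)² = 0.0116;  (2·δc/c)² = (2×0.0170)² = 0.00115
δQ/Q = √(0.0178) = 0.133

13.3%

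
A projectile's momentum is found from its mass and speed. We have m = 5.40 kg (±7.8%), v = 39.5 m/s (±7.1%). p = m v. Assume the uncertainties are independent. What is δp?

22.5 kg·m/s

Relative error in a monomial: (δp/p)² = Σ (nᵢ · δxᵢ/xᵢ)².
  (1·δm/m)² = (1×0.0780)² = 0.00608;  (1·δv/v)² = (1×0.0710)² = 0.00504
δp/p = √(0.0111) = 0.105
p = 213 kg·m/s, so δp = 0.105 × 213 = 22.5 kg·m/s.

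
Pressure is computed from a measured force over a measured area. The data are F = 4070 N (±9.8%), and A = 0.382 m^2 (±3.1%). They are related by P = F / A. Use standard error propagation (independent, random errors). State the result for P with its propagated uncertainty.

10700 ± 1100 Pa

Relative error in a monomial: (δP/P)² = Σ (nᵢ · δxᵢ/xᵢ)².
  (1·δF/F)² = (1×0.0980)² = 0.00960;  (-1·δA/A)² = (-1×0.0310)² = 0.000961
δP/P = √(0.0106) = 0.103
P = 10700 Pa, so δP = 0.103 × 10700 = 1100 Pa.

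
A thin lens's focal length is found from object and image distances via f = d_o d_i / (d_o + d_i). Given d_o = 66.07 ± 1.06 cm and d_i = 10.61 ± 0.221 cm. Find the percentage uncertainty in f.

1.81%

∂f/∂d_o = (d_i/(d_o+d_i))² = 0.0191;  ∂f/∂d_i = (d_o/(d_o+d_i))² = 0.742
δf = √((∂f/∂d_o · δd_o)² + (∂f/∂d_i · δd_i)²) = √(0.000412 + 0.0269) = 0.165 cm
f = 9.142 cm, so δf/f = 0.165/9.142 = 0.0181.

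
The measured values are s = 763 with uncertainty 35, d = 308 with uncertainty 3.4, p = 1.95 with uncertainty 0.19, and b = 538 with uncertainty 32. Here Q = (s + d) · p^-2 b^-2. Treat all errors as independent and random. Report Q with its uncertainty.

Let u = s + d = 1070. δu = √(δs² + δd²) = √(1220 + 11.6) = 35.2, so δu/u = 0.0328.
Q is then a monomial in u, p, b:
δQ/Q = √((δu/u)² + (-2·δp/p)² + (-2·δb/b)²) = √(0.00108 + 0.0380 + 0.0142) = 0.231
Q = 0.000973, so δQ = 0.231 × 0.000973 = 0.000224.

0.000973 ± 0.000224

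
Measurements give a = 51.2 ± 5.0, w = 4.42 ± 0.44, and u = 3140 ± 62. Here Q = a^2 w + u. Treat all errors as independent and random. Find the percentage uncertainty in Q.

Let p = a^2·w = 11600. δp/p = √((2·δa/a)² + (1·δw/w)²) = √(0.0381 + 0.00991) = 0.219, so δp = 2540.
Q = p + u: δQ = √(δp² + δu²) = √(6.45e+06 + 3840) = 2540
Q = 14700, so δQ/Q = 2540/14700 = 0.173.

17.3%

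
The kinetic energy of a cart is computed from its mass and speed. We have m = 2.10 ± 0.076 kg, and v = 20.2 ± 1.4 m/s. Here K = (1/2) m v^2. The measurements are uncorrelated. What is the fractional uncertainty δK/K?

For a monomial K ∝ m, v^2, fractional errors add in quadrature:
  (1·δm/m)² = (1×0.0362)² = 0.00131;  (2·δv/v)² = (2×0.0693)² = 0.0192
δK/K = √(0.0205) = 0.143

0.143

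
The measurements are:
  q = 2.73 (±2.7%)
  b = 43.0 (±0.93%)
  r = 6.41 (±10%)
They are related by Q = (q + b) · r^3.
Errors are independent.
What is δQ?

Let u = q + b = 45.7. δu = √(δq² + δb²) = √(0.00543 + 0.160) = 0.407, so δu/u = 0.00889.
Q is then a monomial in u, r:
δQ/Q = √((δu/u)² + (3·δr/r)²) = √(7.91e-05 + 0.0900) = 0.300
Q = 12000, so δQ = 0.300 × 12000 = 3610.

3610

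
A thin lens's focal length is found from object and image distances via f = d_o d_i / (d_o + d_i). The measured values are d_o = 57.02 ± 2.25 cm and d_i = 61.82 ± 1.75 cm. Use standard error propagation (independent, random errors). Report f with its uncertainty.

∂f/∂d_o = (d_i/(d_o+d_i))² = 0.271;  ∂f/∂d_i = (d_o/(d_o+d_i))² = 0.230
δf = √((∂f/∂d_o · δd_o)² + (∂f/∂d_i · δd_i)²) = √(0.371 + 0.162) = 0.730 cm
f = 29.66 cm.

29.66 ± 0.730 cm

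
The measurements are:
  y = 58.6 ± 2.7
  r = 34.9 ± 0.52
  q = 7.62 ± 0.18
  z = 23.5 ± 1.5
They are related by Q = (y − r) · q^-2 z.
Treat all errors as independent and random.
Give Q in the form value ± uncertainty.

Let u = y − r = 23.7. δu = √(δy² + δr²) = √(7.29 + 0.270) = 2.75, so δu/u = 0.116.
Q is then a monomial in u, q, z:
δQ/Q = √((δu/u)² + (-2·δq/q)² + (1·δz/z)²) = √(0.0135 + 0.00223 + 0.00407) = 0.141
Q = 9.59, so δQ = 0.141 × 9.59 = 1.35.

9.59 ± 1.35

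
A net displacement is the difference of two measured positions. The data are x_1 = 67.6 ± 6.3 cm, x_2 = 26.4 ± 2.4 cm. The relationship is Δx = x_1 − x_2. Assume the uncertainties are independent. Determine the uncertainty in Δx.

6.74 cm

Δx is a linear combination, so absolute uncertainties add in quadrature:
  (δx_1)² = 39.7;  (δx_2)² = 5.76
δΔx = √(45.4) = 6.74 cm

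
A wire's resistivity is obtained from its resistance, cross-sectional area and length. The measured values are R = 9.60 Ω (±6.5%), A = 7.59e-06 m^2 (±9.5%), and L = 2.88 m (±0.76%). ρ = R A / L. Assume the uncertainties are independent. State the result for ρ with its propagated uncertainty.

Each factor contributes (exponent × relative error)² to (δρ/ρ)²:
  (1·δR/R)² = (1×0.0650)² = 0.00423;  (1·δA/A)² = (1×0.0950)² = 0.00903;  (-1·δL/L)² = (-1×0.00760)² = 5.78e-05
δρ/ρ = √(0.0133) = 0.115
ρ = 2.53e-05 Ω·m, so δρ = 0.115 × 2.53e-05 = 2.92e-06 Ω·m.

(2.53 ± 0.292) × 10^-5 Ω·m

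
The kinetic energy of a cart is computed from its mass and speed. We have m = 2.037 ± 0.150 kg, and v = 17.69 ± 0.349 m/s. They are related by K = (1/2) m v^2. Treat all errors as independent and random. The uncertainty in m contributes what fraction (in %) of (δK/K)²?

77.7%

(δK/K)² = (1·δm/m)² + (2·δv/v)²
  m term: (1×0.0736)² = 0.00542
  v term: (2×0.0197)² = 0.00156
Total = 0.00698. Share from m = 0.00542/0.00698 = 0.777.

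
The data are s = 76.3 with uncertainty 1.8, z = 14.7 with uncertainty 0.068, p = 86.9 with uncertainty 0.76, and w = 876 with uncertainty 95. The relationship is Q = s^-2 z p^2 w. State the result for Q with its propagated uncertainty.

Products/powers → add relative errors in quadrature, weighted by exponent:
  (-2·δs/s)² = (-2×0.0236)² = 0.00223;  (1·δz/z)² = (1×0.00463)² = 2.14e-05;  (2·δp/p)² = (2×0.00875)² = 0.000306;  (1·δw/w)² = (1×0.108)² = 0.0118
δQ/Q = √(0.0143) = 0.120
Q = 16700, so δQ = 0.120 × 16700 = 2000.

16700 ± 2000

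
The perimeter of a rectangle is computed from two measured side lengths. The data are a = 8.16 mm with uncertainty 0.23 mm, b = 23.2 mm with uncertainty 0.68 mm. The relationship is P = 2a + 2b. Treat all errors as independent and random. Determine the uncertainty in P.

Absolute uncertainties add in quadrature for a linear combination:
  (2·δa)² = 0.212;  (2·δb)² = 1.85
δP = √(2.06) = 1.44 mm

1.44 mm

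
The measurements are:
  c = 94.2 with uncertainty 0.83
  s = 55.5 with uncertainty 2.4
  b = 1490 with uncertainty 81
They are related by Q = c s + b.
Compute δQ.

Let p = c·s = 5230. δp/p = √((1·δc/c)² + (1·δs/s)²) = √(7.76e-05 + 0.00187) = 0.0441, so δp = 231.
Q = p + b: δQ = √(δp² + δb²) = √(53200 + 6560) = 245

245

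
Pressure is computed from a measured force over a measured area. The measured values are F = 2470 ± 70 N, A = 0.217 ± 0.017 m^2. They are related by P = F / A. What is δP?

Each factor contributes (exponent × relative error)² to (δP/P)²:
  (1·δF/F)² = (1×0.0283)² = 0.000803;  (-1·δA/A)² = (-1×0.0783)² = 0.00614
δP/P = √(0.00694) = 0.0833
P = 11400 Pa, so δP = 0.0833 × 11400 = 948 Pa.

948 Pa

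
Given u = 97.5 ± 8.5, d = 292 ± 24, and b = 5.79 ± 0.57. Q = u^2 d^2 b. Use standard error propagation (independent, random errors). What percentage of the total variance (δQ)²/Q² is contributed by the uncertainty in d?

40.3%

(δQ/Q)² = (2·δu/u)² + (2·δd/d)² + (1·δb/b)²
  u term: (2×0.0872)² = 0.0304
  d term: (2×0.0822)² = 0.0270
  b term: (1×0.0984)² = 0.00969
Total = 0.0671. Share from d = 0.0270/0.0671 = 0.403.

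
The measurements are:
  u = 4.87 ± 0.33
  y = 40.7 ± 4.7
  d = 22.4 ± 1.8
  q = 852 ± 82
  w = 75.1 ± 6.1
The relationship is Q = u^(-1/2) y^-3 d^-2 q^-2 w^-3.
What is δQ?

2.15e-20

Products/powers → add relative errors in quadrature, weighted by exponent:
  (−½·δu/u)² = (-0.5×0.0678)² = 0.00115;  (-3·δy/y)² = (-3×0.115)² = 0.120;  (-2·δd/d)² = (-2×0.0804)² = 0.0258;  (-2·δq/q)² = (-2×0.0962)² = 0.0371;  (-3·δw/w)² = (-3×0.0812)² = 0.0594
δQ/Q = √(0.243) = 0.493
Q = 4.36e-20, so δQ = 0.493 × 4.36e-20 = 2.15e-20.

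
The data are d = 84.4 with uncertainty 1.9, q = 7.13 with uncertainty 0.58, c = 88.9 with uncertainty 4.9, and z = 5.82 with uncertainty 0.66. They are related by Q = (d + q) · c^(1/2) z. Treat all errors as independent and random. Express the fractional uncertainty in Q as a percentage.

Let u = d + q = 91.5. δu = √(δd² + δq²) = √(3.61 + 0.336) = 1.99, so δu/u = 0.0217.
Q is then a monomial in u, c, z:
δQ/Q = √((δu/u)² + (½·δc/c)² + (1·δz/z)²) = √(0.000471 + 0.000760 + 0.0129) = 0.119

11.9%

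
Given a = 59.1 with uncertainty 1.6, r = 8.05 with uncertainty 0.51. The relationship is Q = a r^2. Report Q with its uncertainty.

3830 ± 496

Each factor contributes (exponent × relative error)² to (δQ/Q)²:
  (1·δa/a)² = (1×0.0271)² = 0.000733;  (2·δr/r)² = (2×0.0634)² = 0.0161
δQ/Q = √(0.0168) = 0.130
Q = 3830, so δQ = 0.130 × 3830 = 496.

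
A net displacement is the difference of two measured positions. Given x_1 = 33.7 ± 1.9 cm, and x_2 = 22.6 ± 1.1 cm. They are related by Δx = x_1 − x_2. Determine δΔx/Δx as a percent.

19.8%

Sums and differences: (δΔx)² = Σ (cᵢ δxᵢ)².
  (δx_1)² = 3.61;  (δx_2)² = 1.21
δΔx = √(4.82) = 2.20 cm
Δx = 11.1 cm, so δΔx/Δx = 2.20/11.1 = 0.198.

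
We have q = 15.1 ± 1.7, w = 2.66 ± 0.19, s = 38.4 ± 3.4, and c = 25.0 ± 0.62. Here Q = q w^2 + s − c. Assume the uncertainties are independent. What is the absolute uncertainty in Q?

Let p = q·w^2 = 107. δp/p = √((1·δq/q)² + (2·δw/w)²) = √(0.0127 + 0.0204) = 0.182, so δp = 19.4.
Q = p + s − c: δQ = √(δp² + δs² + δc²) = √(378 + 11.6 + 0.384) = 19.7

19.7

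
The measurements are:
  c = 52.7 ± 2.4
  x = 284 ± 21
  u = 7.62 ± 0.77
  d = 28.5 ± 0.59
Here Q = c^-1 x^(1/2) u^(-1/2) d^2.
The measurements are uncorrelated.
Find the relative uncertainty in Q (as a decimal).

0.0878

Each factor contributes (exponent × relative error)² to (δQ/Q)²:
  (-1·δc/c)² = (-1×0.0455)² = 0.00207;  (½·δx/x)² = (0.5×0.0739)² = 0.00137;  (−½·δu/u)² = (-0.5×0.101)² = 0.00255;  (2·δd/d)² = (2×0.0207)² = 0.00171
δQ/Q = √(0.00771) = 0.0878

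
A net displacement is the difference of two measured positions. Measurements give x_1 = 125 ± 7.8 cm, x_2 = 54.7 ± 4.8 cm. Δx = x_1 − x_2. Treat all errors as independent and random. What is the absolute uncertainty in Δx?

9.16 cm

Each term contributes (cᵢ δxᵢ)² to (δΔx)²:
  (δx_1)² = 60.8;  (δx_2)² = 23.0
δΔx = √(83.9) = 9.16 cm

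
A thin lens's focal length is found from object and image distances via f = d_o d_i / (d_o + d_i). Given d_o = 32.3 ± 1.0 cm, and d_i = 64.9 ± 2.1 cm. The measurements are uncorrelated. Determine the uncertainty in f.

0.503 cm

∂f/∂d_o = (d_i/(d_o+d_i))² = 0.446;  ∂f/∂d_i = (d_o/(d_o+d_i))² = 0.110
δf = √((∂f/∂d_o · δd_o)² + (∂f/∂d_i · δd_i)²) = √(0.199 + 0.0538) = 0.503 cm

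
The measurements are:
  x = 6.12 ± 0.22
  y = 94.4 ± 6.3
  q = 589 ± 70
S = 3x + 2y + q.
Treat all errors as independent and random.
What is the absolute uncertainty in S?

For a sum/difference, combine absolute errors in quadrature:
  (3·δx)² = 0.436;  (2·δy)² = 159;  (δq)² = 4900
δS = √(5060) = 71.1

71.1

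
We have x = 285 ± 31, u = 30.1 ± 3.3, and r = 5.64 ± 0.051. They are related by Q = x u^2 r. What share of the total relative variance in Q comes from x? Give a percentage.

(δQ/Q)² = (1·δx/x)² + (2·δu/u)² + (1·δr/r)²
  x term: (1×0.109)² = 0.0118
  u term: (2×0.110)² = 0.0481
  r term: (1×0.00904)² = 8.18e-05
Total = 0.0600. Share from x = 0.0118/0.0600 = 0.197.

19.7%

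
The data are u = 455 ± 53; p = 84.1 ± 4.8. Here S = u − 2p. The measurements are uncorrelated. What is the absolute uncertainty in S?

53.9

Absolute uncertainties add in quadrature for a linear combination:
  (δu)² = 2810;  (2·δp)² = 92.2
δS = √(2900) = 53.9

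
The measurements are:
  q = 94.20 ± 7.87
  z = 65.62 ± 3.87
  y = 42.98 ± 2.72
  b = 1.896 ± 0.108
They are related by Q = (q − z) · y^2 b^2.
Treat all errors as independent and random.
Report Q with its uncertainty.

189800 ± 66600

Let u = q − z = 28.58. δu = √(δq² + δz²) = √(61.9 + 15.0) = 8.77, so δu/u = 0.307.
Q is then a monomial in u, y, b:
δQ/Q = √((δu/u)² + (2·δy/y)² + (2·δb/b)²) = √(0.0942 + 0.0160 + 0.0130) = 0.351
Q = 189800, so δQ = 0.351 × 189800 = 66600.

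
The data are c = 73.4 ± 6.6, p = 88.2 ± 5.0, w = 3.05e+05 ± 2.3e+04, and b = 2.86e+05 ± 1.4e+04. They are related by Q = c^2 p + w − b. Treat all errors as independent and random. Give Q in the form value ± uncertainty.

Let h = c^2·p = 4.75e+05. δh/h = √((2·δc/c)² + (1·δp/p)²) = √(0.0323 + 0.00321) = 0.189, so δh = 89600.
Q = h + w − b: δQ = √(δh² + δw² + δb²) = √(8.03e+09 + 5.29e+08 + 1.96e+08) = 93600
Q = 4.94e+05.

(4.94 ± 0.936) × 10^5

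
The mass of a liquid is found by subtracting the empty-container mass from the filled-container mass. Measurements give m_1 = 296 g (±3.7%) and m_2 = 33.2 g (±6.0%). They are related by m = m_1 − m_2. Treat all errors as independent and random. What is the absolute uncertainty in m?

11.1 g

For a sum/difference, combine absolute errors in quadrature:
  (δm_1)² = 120;  (δm_2)² = 3.97
δm = √(124) = 11.1 g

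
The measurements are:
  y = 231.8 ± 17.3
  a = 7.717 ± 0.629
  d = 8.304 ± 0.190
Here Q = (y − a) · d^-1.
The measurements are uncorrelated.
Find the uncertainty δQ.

2.17

Let u = y − a = 224.1. δu = √(δy² + δa²) = √(299 + 0.396) = 17.3, so δu/u = 0.0773.
Q is then a monomial in u, d:
δQ/Q = √((δu/u)² + (-1·δd/d)²) = √(0.00597 + 0.000524) = 0.0806
Q = 26.98, so δQ = 0.0806 × 26.98 = 2.17.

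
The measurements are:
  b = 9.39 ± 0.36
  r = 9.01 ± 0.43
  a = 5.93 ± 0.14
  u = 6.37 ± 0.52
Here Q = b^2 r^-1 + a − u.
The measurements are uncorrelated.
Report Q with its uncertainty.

9.35 ± 1.03

Let p = b^2·r^-1 = 9.79. δp/p = √((2·δb/b)² + (-1·δr/r)²) = √(0.00588 + 0.00228) = 0.0903, so δp = 0.884.
Q = p + a − u: δQ = √(δp² + δa² + δu²) = √(0.781 + 0.0196 + 0.270) = 1.03
Q = 9.35.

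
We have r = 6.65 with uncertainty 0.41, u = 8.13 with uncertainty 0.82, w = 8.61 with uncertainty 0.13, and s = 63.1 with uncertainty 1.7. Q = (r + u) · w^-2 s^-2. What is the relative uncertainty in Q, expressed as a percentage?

Let h = r + u = 14.8. δh = √(δr² + δu²) = √(0.168 + 0.672) = 0.917, so δh/h = 0.0620.
Q is then a monomial in h, w, s:
δQ/Q = √((δh/h)² + (-2·δw/w)² + (-2·δs/s)²) = √(0.00385 + 0.000912 + 0.00290) = 0.0875

8.75%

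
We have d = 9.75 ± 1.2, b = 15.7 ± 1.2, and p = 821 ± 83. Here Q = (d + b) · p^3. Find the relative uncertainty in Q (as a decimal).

Let u = d + b = 25.4. δu = √(δd² + δb²) = √(1.44 + 1.44) = 1.70, so δu/u = 0.0667.
Q is then a monomial in u, p:
δQ/Q = √((δu/u)² + (3·δp/p)²) = √(0.00445 + 0.0920) = 0.311

0.311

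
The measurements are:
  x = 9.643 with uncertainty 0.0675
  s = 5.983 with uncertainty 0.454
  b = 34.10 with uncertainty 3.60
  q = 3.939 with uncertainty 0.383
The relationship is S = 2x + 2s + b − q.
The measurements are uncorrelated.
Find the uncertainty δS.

Absolute uncertainties add in quadrature for a linear combination:
  (2·δx)² = 0.0182;  (2·δs)² = 0.824;  (δb)² = 13.0;  (δq)² = 0.147
δS = √(13.9) = 3.73

3.73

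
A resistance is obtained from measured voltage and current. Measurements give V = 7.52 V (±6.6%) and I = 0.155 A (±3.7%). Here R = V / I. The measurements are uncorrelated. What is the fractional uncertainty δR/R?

Each factor contributes (exponent × relative error)² to (δR/R)²:
  (1·δV/V)² = (1×0.0660)² = 0.00436;  (-1·δI/I)² = (-1×0.0370)² = 0.00137
δR/R = √(0.00573) = 0.0757

0.0757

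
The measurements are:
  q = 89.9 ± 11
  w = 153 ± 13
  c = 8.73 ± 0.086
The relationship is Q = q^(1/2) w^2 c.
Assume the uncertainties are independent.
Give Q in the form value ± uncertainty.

Since Q is a product/quotient, work with relative uncertainties:
  (½·δq/q)² = (0.5×0.122)² = 0.00374;  (2·δw/w)² = (2×0.0850)² = 0.0289;  (1·δc/c)² = (1×0.00985)² = 9.7e-05
δQ/Q = √(0.0327) = 0.181
Q = 1.94e+06, so δQ = 0.181 × 1.94e+06 = 3.5e+05.

(1.94 ± 0.350) × 10^6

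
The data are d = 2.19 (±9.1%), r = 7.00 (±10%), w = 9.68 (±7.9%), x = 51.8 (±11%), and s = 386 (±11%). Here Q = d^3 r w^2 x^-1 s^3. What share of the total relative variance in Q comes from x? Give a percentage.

5.25%

(δQ/Q)² = (3·δd/d)² + (1·δr/r)² + (2·δw/w)² + (-1·δx/x)² + (3·δs/s)²
  d term: (3×0.0910)² = 0.0745
  r term: (1×0.100)² = 0.0100
  w term: (2×0.0790)² = 0.0250
  x term: (-1×0.110)² = 0.0121
  s term: (3×0.110)² = 0.109
Total = 0.230. Share from x = 0.0121/0.230 = 0.0525.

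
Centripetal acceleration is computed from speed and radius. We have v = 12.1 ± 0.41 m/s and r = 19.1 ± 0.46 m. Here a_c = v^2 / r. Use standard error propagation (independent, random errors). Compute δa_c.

0.551 m/s^2

Relative error in a monomial: (δa_c/a_c)² = Σ (nᵢ · δxᵢ/xᵢ)².
  (2·δv/v)² = (2×0.0339)² = 0.00459;  (-1·δr/r)² = (-1×0.0241)² = 0.000580
δa_c/a_c = √(0.00517) = 0.0719
a_c = 7.67 m/s^2, so δa_c = 0.0719 × 7.67 = 0.551 m/s^2.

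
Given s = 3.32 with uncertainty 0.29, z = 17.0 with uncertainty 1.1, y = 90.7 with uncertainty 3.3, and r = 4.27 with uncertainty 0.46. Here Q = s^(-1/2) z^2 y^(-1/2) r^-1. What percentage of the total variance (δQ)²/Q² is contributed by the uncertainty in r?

37.9%

(δQ/Q)² = (−½·δs/s)² + (2·δz/z)² + (−½·δy/y)² + (-1·δr/r)²
  s term: (-0.5×0.0873)² = 0.00191
  z term: (2×0.0647)² = 0.0167
  y term: (-0.5×0.0364)² = 0.000331
  r term: (-1×0.108)² = 0.0116
Total = 0.0306. Share from r = 0.0116/0.0306 = 0.379.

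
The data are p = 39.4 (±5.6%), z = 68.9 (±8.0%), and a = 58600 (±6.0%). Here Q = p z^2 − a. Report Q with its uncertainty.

(1.28 ± 0.319) × 10^5

Let w = p·z^2 = 1.87e+05. δw/w = √((1·δp/p)² + (2·δz/z)²) = √(0.00314 + 0.0256) = 0.170, so δw = 31700.
Q = w − a: δQ = √(δw² + δa²) = √(1.01e+09 + 1.24e+07) = 31900
Q = 1.28e+05.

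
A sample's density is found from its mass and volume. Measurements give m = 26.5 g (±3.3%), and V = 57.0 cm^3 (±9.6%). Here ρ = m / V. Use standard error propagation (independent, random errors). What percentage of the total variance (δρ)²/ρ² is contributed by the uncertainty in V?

(δρ/ρ)² = (1·δm/m)² + (-1·δV/V)²
  m term: (1×0.0330)² = 0.00109
  V term: (-1×0.0960)² = 0.00922
Total = 0.0103. Share from V = 0.00922/0.0103 = 0.894.

89.4%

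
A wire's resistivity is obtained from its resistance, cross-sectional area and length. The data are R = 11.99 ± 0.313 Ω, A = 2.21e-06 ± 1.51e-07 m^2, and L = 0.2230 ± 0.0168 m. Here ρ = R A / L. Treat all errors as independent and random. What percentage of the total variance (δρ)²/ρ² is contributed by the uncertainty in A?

42.3%

(δρ/ρ)² = (1·δR/R)² + (1·δA/A)² + (-1·δL/L)²
  R term: (1×0.0261)² = 0.000681
  A term: (1×0.0683)² = 0.00467
  L term: (-1×0.0753)² = 0.00568
Total = 0.0110. Share from A = 0.00467/0.0110 = 0.423.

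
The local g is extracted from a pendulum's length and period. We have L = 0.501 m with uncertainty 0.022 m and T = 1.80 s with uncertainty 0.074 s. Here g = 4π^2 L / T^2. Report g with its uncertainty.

For a monomial g ∝ L, T^-2, fractional errors add in quadrature:
  (1·δL/L)² = (1×0.0439)² = 0.00193;  (-2·δT/T)² = (-2×0.0411)² = 0.00676
δg/g = √(0.00869) = 0.0932
g = 6.10 m/s^2, so δg = 0.0932 × 6.10 = 0.569 m/s^2.

6.10 ± 0.569 m/s^2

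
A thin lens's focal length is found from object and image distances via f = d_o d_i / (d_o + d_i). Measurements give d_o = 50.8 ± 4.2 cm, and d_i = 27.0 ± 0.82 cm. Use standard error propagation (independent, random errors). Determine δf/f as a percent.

3.49%

∂f/∂d_o = (d_i/(d_o+d_i))² = 0.120;  ∂f/∂d_i = (d_o/(d_o+d_i))² = 0.426
δf = √((∂f/∂d_o · δd_o)² + (∂f/∂d_i · δd_i)²) = √(0.256 + 0.122) = 0.615 cm
f = 17.6 cm, so δf/f = 0.615/17.6 = 0.0349.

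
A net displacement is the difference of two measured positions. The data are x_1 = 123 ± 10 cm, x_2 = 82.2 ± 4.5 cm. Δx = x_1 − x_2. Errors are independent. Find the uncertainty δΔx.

11.0 cm

Absolute uncertainties add in quadrature for a linear combination:
  (δx_1)² = 100;  (δx_2)² = 20.2
δΔx = √(120) = 11.0 cm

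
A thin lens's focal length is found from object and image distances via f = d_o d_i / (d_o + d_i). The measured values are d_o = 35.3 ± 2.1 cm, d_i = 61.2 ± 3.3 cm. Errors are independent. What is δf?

0.953 cm

∂f/∂d_o = (d_i/(d_o+d_i))² = 0.402;  ∂f/∂d_i = (d_o/(d_o+d_i))² = 0.134
δf = √((∂f/∂d_o · δd_o)² + (∂f/∂d_i · δd_i)²) = √(0.713 + 0.195) = 0.953 cm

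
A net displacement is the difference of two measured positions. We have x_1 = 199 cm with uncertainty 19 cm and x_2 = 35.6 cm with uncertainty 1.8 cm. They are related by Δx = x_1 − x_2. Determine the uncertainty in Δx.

Each term contributes (cᵢ δxᵢ)² to (δΔx)²:
  (δx_1)² = 361;  (δx_2)² = 3.24
δΔx = √(364) = 19.1 cm

19.1 cm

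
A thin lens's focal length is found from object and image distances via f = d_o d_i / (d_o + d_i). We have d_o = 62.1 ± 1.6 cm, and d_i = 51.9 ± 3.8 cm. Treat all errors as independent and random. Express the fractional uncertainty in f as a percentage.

4.16%

∂f/∂d_o = (d_i/(d_o+d_i))² = 0.207;  ∂f/∂d_i = (d_o/(d_o+d_i))² = 0.297
δf = √((∂f/∂d_o · δd_o)² + (∂f/∂d_i · δd_i)²) = √(0.110 + 1.27) = 1.18 cm
f = 28.3 cm, so δf/f = 1.18/28.3 = 0.0416.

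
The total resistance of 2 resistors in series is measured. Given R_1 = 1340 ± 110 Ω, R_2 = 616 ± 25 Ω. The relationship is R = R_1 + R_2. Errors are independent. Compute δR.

113 Ω

Sums and differences: (δR)² = Σ (cᵢ δxᵢ)².
  (δR_1)² = 12100;  (δR_2)² = 625
δR = √(12700) = 113 Ω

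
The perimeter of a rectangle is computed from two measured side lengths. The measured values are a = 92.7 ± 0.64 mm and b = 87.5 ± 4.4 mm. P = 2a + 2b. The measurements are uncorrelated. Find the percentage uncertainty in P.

2.47%

For a sum/difference, combine absolute errors in quadrature:
  (2·δa)² = 1.64;  (2·δb)² = 77.4
δP = √(79.1) = 8.89 mm
P = 360 mm, so δP/P = 8.89/360 = 0.0247.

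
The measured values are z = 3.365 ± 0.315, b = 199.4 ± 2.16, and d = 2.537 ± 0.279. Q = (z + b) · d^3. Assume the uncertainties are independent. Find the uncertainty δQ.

Let u = z + b = 202.8. δu = √(δz² + δb²) = √(0.0992 + 4.67) = 2.18, so δu/u = 0.0108.
Q is then a monomial in u, d:
δQ/Q = √((δu/u)² + (3·δd/d)²) = √(0.000116 + 0.109) = 0.330
Q = 3311, so δQ = 0.330 × 3311 = 1090.

1090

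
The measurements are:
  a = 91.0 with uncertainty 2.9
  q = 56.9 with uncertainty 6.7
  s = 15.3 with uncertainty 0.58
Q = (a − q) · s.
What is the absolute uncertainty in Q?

Let u = a − q = 34.1. δu = √(δa² + δq²) = √(8.41 + 44.9) = 7.30, so δu/u = 0.214.
Q is then a monomial in u, s:
δQ/Q = √((δu/u)² + (1·δs/s)²) = √(0.0458 + 0.00144) = 0.217
Q = 522, so δQ = 0.217 × 522 = 113.

113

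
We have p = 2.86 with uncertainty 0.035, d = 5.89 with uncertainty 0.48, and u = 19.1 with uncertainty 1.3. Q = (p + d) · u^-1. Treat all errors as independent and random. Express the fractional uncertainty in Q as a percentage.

8.75%

Let w = p + d = 8.75. δw = √(δp² + δd²) = √(0.00123 + 0.230) = 0.481, so δw/w = 0.0550.
Q is then a monomial in w, u:
δQ/Q = √((δw/w)² + (-1·δu/u)²) = √(0.00303 + 0.00463) = 0.0875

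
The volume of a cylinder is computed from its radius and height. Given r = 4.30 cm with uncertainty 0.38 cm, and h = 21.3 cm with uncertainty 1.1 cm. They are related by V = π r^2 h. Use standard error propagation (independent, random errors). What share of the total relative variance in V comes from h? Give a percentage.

(δV/V)² = (2·δr/r)² + (1·δh/h)²
  r term: (2×0.0884)² = 0.0312
  h term: (1×0.0516)² = 0.00267
Total = 0.0339. Share from h = 0.00267/0.0339 = 0.0787.

7.87%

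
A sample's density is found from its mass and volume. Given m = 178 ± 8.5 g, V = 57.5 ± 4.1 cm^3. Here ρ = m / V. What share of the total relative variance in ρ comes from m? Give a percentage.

(δρ/ρ)² = (1·δm/m)² + (-1·δV/V)²
  m term: (1×0.0478)² = 0.00228
  V term: (-1×0.0713)² = 0.00508
Total = 0.00736. Share from m = 0.00228/0.00736 = 0.310.

31.0%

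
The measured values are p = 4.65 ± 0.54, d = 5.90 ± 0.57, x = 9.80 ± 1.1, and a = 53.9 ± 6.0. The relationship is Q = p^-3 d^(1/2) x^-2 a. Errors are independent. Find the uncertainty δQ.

0.00586

Each factor contributes (exponent × relative error)² to (δQ/Q)²:
  (-3·δp/p)² = (-3×0.116)² = 0.121;  (½·δd/d)² = (0.5×0.0966)² = 0.00233;  (-2·δx/x)² = (-2×0.112)² = 0.0504;  (1·δa/a)² = (1×0.111)² = 0.0124
δQ/Q = √(0.186) = 0.432
Q = 0.0136, so δQ = 0.432 × 0.0136 = 0.00586.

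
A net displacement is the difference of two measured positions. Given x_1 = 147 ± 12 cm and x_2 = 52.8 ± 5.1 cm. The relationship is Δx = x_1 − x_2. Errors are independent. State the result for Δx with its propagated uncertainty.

94.2 ± 13.0 cm

Sums and differences: (δΔx)² = Σ (cᵢ δxᵢ)².
  (δx_1)² = 144;  (δx_2)² = 26.0
δΔx = √(170) = 13.0 cm
Δx = 94.2 cm.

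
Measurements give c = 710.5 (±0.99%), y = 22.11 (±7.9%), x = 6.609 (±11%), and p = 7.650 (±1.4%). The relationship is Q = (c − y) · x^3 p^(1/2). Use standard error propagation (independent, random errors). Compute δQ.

Let u = c − y = 688.4. δu = √(δc² + δy²) = √(49.5 + 3.05) = 7.25, so δu/u = 0.0105.
Q is then a monomial in u, x, p:
δQ/Q = √((δu/u)² + (3·δx/x)² + (½·δp/p)²) = √(0.000111 + 0.109 + 4.9e-05) = 0.330
Q = 549600, so δQ = 0.330 × 549600 = 1.82e+05.

1.82e+05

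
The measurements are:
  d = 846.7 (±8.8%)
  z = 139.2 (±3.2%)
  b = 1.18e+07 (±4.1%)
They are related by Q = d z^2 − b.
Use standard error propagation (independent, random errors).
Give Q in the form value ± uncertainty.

Let p = d·z^2 = 1.641e+07. δp/p = √((1·δd/d)² + (2·δz/z)²) = √(0.00774 + 0.00410) = 0.109, so δp = 1.79e+06.
Q = p − b: δQ = √(δp² + δb²) = √(3.19e+12 + 2.34e+11) = 1.85e+06
Q = 4.606e+06.

(4.606 ± 1.85) × 10^6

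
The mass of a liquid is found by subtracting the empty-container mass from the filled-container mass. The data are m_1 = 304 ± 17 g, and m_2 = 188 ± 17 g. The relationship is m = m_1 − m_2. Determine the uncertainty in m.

m is a linear combination, so absolute uncertainties add in quadrature:
  (δm_1)² = 289;  (δm_2)² = 289
δm = √(578) = 24.0 g

24.0 g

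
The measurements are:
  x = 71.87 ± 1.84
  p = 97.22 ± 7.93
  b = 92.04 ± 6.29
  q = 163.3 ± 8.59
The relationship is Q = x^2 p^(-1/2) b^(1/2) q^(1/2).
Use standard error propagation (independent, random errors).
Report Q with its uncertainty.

64220 ± 5030

Q is a product of powers, so relative uncertainties combine in quadrature:
  (2·δx/x)² = (2×0.0256)² = 0.00262;  (−½·δp/p)² = (-0.5×0.0816)² = 0.00166;  (½·δb/b)² = (0.5×0.0683)² = 0.00117;  (½·δq/q)² = (0.5×0.0526)² = 0.000692
δQ/Q = √(0.00614) = 0.0784
Q = 64220, so δQ = 0.0784 × 64220 = 5030.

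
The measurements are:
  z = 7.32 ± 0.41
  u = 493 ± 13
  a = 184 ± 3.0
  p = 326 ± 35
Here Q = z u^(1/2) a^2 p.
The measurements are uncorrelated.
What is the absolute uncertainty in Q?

2.26e+08

Since Q is a product/quotient, work with relative uncertainties:
  (1·δz/z)² = (1×0.0560)² = 0.00314;  (½·δu/u)² = (0.5×0.0264)² = 0.000174;  (2·δa/a)² = (2×0.0163)² = 0.00106;  (1·δp/p)² = (1×0.107)² = 0.0115
δQ/Q = √(0.0159) = 0.126
Q = 1.79e+09, so δQ = 0.126 × 1.79e+09 = 2.26e+08.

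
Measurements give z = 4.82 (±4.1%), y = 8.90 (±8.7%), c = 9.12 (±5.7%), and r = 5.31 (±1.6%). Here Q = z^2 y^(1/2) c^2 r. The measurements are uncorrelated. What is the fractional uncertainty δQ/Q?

Products/powers → add relative errors in quadrature, weighted by exponent:
  (2·δz/z)² = (2×0.0410)² = 0.00672;  (½·δy/y)² = (0.5×0.0870)² = 0.00189;  (2·δc/c)² = (2×0.0570)² = 0.0130;  (1·δr/r)² = (1×0.0160)² = 0.000256
δQ/Q = √(0.0219) = 0.148

0.148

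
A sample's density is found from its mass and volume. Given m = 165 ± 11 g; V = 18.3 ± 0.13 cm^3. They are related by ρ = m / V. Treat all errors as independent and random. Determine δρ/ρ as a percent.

Relative error in a monomial: (δρ/ρ)² = Σ (nᵢ · δxᵢ/xᵢ)².
  (1·δm/m)² = (1×0.0667)² = 0.00444;  (-1·δV/V)² = (-1×0.00710)² = 5.05e-05
δρ/ρ = √(0.00449) = 0.0670

6.70%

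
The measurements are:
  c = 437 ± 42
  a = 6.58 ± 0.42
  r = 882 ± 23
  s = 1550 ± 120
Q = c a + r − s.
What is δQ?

Let p = c·a = 2880. δp/p = √((1·δc/c)² + (1·δa/a)²) = √(0.00924 + 0.00407) = 0.115, so δp = 332.
Q = p + r − s: δQ = √(δp² + δr² + δs²) = √(1.1e+05 + 529 + 14400) = 354

354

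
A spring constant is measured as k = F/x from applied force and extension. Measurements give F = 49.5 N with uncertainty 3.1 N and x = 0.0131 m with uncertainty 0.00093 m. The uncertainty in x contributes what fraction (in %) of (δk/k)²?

(δk/k)² = (1·δF/F)² + (-1·δx/x)²
  F term: (1×0.0626)² = 0.00392
  x term: (-1×0.0710)² = 0.00504
Total = 0.00896. Share from x = 0.00504/0.00896 = 0.562.

56.2%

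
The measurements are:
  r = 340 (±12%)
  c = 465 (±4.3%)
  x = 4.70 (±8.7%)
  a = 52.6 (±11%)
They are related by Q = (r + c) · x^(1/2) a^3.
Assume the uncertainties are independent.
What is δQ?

8.57e+07

Let u = r + c = 805. δu = √(δr² + δc²) = √(1660 + 400) = 45.4, so δu/u = 0.0564.
Q is then a monomial in u, x, a:
δQ/Q = √((δu/u)² + (½·δx/x)² + (3·δa/a)²) = √(0.00319 + 0.00189 + 0.109) = 0.338
Q = 2.54e+08, so δQ = 0.338 × 2.54e+08 = 8.57e+07.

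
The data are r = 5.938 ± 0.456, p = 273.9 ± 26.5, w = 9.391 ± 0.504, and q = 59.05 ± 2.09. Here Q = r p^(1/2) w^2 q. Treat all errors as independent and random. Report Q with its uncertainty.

For a monomial Q ∝ r, p^(1/2), w^2, q, fractional errors add in quadrature:
  (1·δr/r)² = (1×0.0768)² = 0.00590;  (½·δp/p)² = (0.5×0.0968)² = 0.00234;  (2·δw/w)² = (2×0.0537)² = 0.0115;  (1·δq/q)² = (1×0.0354)² = 0.00125
δQ/Q = √(0.0210) = 0.145
Q = 511800, so δQ = 0.145 × 511800 = 74200.

511800 ± 74200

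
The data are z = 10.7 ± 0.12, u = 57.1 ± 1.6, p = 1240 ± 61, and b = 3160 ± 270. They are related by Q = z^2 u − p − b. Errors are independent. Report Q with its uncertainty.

2140 ± 363

Let w = z^2·u = 6540. δw/w = √((2·δz/z)² + (1·δu/u)²) = √(0.000503 + 0.000785) = 0.0359, so δw = 235.
Q = w − p − b: δQ = √(δw² + δp² + δb²) = √(55100 + 3720 + 72900) = 363
Q = 2140.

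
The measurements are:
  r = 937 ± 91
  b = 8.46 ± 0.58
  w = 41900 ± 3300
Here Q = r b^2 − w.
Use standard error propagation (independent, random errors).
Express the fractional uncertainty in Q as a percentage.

46.7%

Let p = r·b^2 = 67100. δp/p = √((1·δr/r)² + (2·δb/b)²) = √(0.00943 + 0.0188) = 0.168, so δp = 11300.
Q = p − w: δQ = √(δp² + δw²) = √(1.27e+08 + 1.09e+07) = 11700
Q = 25200, so δQ/Q = 11700/25200 = 0.467.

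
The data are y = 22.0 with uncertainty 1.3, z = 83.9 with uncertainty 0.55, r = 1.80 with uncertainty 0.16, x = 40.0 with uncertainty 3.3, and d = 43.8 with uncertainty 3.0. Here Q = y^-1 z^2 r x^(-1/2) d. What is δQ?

534

Each factor contributes (exponent × relative error)² to (δQ/Q)²:
  (-1·δy/y)² = (-1×0.0591)² = 0.00349;  (2·δz/z)² = (2×0.00656)² = 0.000172;  (1·δr/r)² = (1×0.0889)² = 0.00790;  (−½·δx/x)² = (-0.5×0.0825)² = 0.00170;  (1·δd/d)² = (1×0.0685)² = 0.00469
δQ/Q = √(0.0180) = 0.134
Q = 3990, so δQ = 0.134 × 3990 = 534.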